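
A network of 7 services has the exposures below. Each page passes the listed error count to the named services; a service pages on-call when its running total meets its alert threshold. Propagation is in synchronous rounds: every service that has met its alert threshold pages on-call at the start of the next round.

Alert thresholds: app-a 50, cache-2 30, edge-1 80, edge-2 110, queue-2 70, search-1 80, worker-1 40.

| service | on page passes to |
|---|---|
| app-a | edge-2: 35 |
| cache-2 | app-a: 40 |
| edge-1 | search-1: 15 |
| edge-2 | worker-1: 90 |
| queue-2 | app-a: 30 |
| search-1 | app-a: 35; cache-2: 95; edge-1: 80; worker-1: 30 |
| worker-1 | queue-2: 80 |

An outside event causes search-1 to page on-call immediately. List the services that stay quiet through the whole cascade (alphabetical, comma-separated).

edge-2, queue-2, worker-1

Round 1 — search-1 pages on-call (initial).
  app-a: +35 → 35 < 50
  cache-2: +95 → 95 ≥ 30
  edge-1: +80 → 80 ≥ 80
  worker-1: +30 → 30 < 40
Round 2 — cache-2, edge-1 page on-call.
  app-a: +40 → 75 ≥ 50
Round 3 — app-a pages on-call.
  edge-2: +35 → 35 < 110
No further pages.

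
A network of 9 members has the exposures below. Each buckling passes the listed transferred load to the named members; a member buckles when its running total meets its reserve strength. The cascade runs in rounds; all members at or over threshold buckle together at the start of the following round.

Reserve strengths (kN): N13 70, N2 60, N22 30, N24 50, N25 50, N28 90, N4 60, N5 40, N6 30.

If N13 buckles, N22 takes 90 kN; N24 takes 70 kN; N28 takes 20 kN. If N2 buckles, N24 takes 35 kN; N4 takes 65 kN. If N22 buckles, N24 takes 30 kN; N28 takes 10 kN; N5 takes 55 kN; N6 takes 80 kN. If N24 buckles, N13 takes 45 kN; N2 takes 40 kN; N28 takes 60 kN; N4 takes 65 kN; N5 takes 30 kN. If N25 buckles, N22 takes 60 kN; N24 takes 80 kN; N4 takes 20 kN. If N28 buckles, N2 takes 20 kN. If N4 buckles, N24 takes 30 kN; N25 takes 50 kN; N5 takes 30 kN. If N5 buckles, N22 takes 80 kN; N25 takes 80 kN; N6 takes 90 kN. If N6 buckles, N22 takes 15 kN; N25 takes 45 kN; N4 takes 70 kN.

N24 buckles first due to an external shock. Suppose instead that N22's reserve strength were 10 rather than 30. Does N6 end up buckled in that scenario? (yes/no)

With N22's reserve strength at 10:
Round 1 — N24 buckles (initial).
  N13: +45 → 45 < 70
  N2: +40 → 40 < 60
  N28: +60 → 60 < 90
  N4: +65 → 65 ≥ 60
  N5: +30 → 30 < 40
Round 2 — N4 buckles.
  N25: +50 → 50 ≥ 50
  N5: +30 → 60 ≥ 40
Round 3 — N25, N5 buckle.
  N22: +60+80 → 140 ≥ 10
  N6: +90 → 90 ≥ 30
Round 4 — N22, N6 buckle.
  N28: +10 → 70 < 90
No further bucklings.

yes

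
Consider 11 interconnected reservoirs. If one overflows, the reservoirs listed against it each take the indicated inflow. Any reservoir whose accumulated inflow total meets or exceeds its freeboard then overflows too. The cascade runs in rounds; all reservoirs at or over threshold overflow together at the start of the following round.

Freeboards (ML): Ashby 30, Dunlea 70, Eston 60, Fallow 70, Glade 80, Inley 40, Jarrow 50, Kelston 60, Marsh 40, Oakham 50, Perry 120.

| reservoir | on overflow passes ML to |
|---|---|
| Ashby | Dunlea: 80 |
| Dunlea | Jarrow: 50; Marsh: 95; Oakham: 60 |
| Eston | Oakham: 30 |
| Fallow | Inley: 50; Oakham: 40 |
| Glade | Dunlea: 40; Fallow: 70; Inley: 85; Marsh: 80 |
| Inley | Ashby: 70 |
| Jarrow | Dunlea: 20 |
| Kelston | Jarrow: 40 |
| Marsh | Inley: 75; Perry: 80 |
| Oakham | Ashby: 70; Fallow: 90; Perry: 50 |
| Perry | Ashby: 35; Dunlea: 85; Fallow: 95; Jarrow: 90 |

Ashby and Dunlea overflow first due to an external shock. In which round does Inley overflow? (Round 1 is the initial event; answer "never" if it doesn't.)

3

Round 1 — Ashby, Dunlea overflow (initial).
  Jarrow: +50 → 50 ≥ 50
  Marsh: +95 → 95 ≥ 40
  Oakham: +60 → 60 ≥ 50
Round 2 — Jarrow, Marsh, Oakham overflow.
  Fallow: +90 → 90 ≥ 70
  Inley: +75 → 75 ≥ 40
  Perry: +80+50 → 130 ≥ 120
Round 3 — Fallow, Inley, Perry overflow.
No further overflows.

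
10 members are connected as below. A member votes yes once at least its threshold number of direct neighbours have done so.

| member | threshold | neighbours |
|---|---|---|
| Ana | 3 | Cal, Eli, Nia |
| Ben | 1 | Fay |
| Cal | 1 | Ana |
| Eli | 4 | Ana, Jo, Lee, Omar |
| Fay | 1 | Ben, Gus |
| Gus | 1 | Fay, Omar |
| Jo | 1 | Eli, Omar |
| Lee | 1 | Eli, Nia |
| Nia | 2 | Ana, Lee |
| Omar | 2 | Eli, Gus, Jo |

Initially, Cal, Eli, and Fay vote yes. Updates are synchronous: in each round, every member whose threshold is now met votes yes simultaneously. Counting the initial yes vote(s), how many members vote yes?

8

Round 1 — Cal, Eli, Fay vote yes (initial).
Round 2 — checking thresholds:
  Ana: 2 of 3 neighbours < 3, not yet.
  Ben: 1 of 1 neighbours ≥ 1, votes yes.
  Gus: 1 of 2 neighbours ≥ 1, votes yes.
  Jo: 1 of 2 neighbours ≥ 1, votes yes.
  Lee: 1 of 2 neighbours ≥ 1, votes yes.
  Omar: 1 of 3 neighbours < 2, not yet.
Round 3 — checking thresholds:
  Ana: 2 of 3 neighbours < 3, not yet.
  Nia: 1 of 2 neighbours < 2, not yet.
  Omar: 3 of 3 neighbours ≥ 2, votes yes.
Round 4 — no new yes votes; cascade stops.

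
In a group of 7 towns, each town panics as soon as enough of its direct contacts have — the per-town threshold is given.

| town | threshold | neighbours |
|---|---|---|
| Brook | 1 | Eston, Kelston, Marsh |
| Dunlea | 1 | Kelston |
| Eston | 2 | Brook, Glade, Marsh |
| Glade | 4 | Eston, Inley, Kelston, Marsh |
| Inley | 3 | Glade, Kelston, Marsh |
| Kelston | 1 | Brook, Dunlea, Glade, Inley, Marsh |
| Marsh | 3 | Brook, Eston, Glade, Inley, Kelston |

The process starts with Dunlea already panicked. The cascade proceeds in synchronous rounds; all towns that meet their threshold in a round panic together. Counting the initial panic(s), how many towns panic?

3

Round 1 — Dunlea panics (initial).
Round 2 — checking thresholds:
  Kelston: 1 of 5 neighbours ≥ 1, panics.
Round 3 — checking thresholds:
  Brook: 1 of 3 neighbours ≥ 1, panics.
  Glade: 1 of 4 neighbours < 4, holds.
  Inley: 1 of 3 neighbours < 3, holds.
  Marsh: 1 of 5 neighbours < 3, holds.
Round 4 — no new panics; cascade stops.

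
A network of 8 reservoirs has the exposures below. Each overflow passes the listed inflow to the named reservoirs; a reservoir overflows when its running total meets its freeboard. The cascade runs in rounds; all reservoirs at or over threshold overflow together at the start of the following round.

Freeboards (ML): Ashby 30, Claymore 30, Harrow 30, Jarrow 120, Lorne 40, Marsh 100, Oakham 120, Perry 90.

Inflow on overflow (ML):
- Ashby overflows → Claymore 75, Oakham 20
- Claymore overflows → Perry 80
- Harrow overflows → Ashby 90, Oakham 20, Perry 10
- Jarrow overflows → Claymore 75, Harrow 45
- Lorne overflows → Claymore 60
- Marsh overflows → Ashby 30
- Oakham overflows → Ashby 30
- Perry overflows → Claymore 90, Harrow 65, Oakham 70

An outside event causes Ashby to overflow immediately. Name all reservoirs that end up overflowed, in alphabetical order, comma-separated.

Round 1 — Ashby overflows (initial).
  Claymore: +75 → 75 ≥ 30
  Oakham: +20 → 20 < 120
Round 2 — Claymore overflows.
  Perry: +80 → 80 < 90
No further overflows.

Ashby, Claymore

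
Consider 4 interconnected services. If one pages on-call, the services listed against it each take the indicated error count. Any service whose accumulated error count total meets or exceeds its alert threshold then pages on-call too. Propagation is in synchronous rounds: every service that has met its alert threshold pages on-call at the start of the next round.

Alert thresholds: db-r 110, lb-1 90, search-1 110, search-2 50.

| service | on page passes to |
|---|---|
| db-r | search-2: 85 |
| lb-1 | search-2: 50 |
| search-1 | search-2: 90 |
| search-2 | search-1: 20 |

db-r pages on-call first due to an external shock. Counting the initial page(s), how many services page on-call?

Round 1 — db-r pages on-call (initial).
  search-2: +85 → 85 ≥ 50
Round 2 — search-2 pages on-call.
  search-1: +20 → 20 < 110
No further pages.

2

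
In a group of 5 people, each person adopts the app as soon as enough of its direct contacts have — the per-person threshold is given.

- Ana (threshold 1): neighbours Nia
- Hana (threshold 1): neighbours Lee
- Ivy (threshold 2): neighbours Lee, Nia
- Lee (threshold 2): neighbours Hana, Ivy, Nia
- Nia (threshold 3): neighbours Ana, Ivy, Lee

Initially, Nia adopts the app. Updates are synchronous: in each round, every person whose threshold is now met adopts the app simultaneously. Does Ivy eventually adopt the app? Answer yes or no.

no

Round 1 — Nia adopts the app (initial).
Round 2 — checking thresholds:
  Ana: 1 of 1 neighbours ≥ 1, adopts the app.
  Ivy: 1 of 2 neighbours < 2, not yet.
  Lee: 1 of 3 neighbours < 2, not yet.
Round 3 — no new adoptions; cascade stops.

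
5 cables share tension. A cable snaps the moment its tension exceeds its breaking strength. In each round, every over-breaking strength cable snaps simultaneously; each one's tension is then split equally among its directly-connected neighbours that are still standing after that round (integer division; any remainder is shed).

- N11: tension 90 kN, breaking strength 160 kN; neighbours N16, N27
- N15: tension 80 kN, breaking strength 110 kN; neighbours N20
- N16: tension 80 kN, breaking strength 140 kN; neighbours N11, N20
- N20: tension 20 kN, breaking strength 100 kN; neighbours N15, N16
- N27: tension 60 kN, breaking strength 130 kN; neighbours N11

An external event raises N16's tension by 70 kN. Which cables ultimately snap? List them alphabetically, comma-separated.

N11, N16, N27

Round 1 — N16 at 150 > 140. N16 snaps.
  N16 sheds 150 kN to N11, N20: 75 each.
    N11: 90+75 = 165 > 160
    N20: 20+75 = 95 ≤ 100
Round 2 — N11 snaps.
  N11 sheds 165 kN to N27: 165 each.
    N27: 60+165 = 225 > 130
Round 3 — N27 snaps.
  N27 sheds 225 kN: no online neighbours, lost.
No further breaks.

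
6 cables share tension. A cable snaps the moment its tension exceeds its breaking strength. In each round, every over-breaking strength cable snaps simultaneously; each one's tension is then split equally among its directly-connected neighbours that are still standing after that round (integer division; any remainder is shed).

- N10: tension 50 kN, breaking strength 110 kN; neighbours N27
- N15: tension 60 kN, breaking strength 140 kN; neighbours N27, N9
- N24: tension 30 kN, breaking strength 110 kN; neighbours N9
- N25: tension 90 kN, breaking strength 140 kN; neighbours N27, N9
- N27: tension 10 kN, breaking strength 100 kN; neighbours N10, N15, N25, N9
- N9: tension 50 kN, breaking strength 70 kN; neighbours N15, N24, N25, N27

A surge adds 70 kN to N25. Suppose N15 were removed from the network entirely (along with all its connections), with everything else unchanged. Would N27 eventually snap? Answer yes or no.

yes

With N15 removed:
Round 1 — N25 at 160 > 140. N25 snaps.
  N25 sheds 160 kN to N27, N9: 80 each.
    N27: 10+80 = 90 ≤ 100
    N9: 50+80 = 130 > 70
Round 2 — N9 snaps.
  N9 sheds 130 kN to N24, N27: 65 each.
    N24: 30+65 = 95 ≤ 110
    N27: 90+65 = 155 > 100
Round 3 — N27 snaps.
  N27 sheds 155 kN to N10: 155 each.
    N10: 50+155 = 205 > 110
Round 4 — N10 snaps.
  N10 sheds 205 kN: no online neighbours, lost.
No further breaks.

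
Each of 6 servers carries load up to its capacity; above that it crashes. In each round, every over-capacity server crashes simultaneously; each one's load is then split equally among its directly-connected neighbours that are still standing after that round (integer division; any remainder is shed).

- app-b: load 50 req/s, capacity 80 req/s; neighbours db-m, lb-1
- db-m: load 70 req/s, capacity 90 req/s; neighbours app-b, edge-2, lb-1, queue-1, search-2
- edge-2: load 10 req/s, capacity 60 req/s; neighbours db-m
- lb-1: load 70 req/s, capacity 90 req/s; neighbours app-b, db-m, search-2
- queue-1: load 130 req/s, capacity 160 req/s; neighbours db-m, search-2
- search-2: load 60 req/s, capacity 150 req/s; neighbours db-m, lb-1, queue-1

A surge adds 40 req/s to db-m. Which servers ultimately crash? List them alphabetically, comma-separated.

Round 1 — db-m at 110 > 90. db-m crashes.
  db-m sheds 110 req/s to app-b, edge-2, lb-1, queue-1, search-2: 22 each.
    app-b: 50+22 = 72 ≤ 80
    edge-2: 10+22 = 32 ≤ 60
    lb-1: 70+22 = 92 > 90
    queue-1: 130+22 = 152 ≤ 160
    search-2: 60+22 = 82 ≤ 150
Round 2 — lb-1 crashes.
  lb-1 sheds 92 req/s to app-b, search-2: 46 each.
    app-b: 72+46 = 118 > 80
    search-2: 82+46 = 128 ≤ 150
Round 3 — app-b crashes.
  app-b sheds 118 req/s: no online neighbours, lost.
No further crashes.

app-b, db-m, lb-1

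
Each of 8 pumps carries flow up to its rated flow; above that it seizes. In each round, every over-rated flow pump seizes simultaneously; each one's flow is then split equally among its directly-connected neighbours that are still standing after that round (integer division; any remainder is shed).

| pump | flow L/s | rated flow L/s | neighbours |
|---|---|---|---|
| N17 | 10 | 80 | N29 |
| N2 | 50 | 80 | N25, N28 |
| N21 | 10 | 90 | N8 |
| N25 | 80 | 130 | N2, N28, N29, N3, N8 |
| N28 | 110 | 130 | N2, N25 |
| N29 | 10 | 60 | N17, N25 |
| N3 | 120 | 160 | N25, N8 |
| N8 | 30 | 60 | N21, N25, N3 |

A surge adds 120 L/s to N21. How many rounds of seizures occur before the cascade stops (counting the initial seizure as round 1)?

4

Round 1 — N21 at 130 > 90. N21 seizes.
  N21 sheds 130 L/s to N8: 130 each.
    N8: 30+130 = 160 > 60
Round 2 — N8 seizes.
  N8 sheds 160 L/s to N25, N3: 80 each.
    N25: 80+80 = 160 > 130
    N3: 120+80 = 200 > 160
Round 3 — N25, N3 seize.
  N25 sheds 160 L/s to N2, N28, N29: 53 each (1 lost).
    N2: 50+53 = 103 > 80
    N28: 110+53 = 163 > 130
    N29: 10+53 = 63 > 60
  N3 sheds 200 L/s: no online neighbours, lost.
Round 4 — N2, N28, N29 seize.
  N2 sheds 103 L/s: no online neighbours, lost.
  N28 sheds 163 L/s: no online neighbours, lost.
  N29 sheds 63 L/s to N17: 63 each.
    N17: 10+63 = 73 ≤ 80
No further seizures.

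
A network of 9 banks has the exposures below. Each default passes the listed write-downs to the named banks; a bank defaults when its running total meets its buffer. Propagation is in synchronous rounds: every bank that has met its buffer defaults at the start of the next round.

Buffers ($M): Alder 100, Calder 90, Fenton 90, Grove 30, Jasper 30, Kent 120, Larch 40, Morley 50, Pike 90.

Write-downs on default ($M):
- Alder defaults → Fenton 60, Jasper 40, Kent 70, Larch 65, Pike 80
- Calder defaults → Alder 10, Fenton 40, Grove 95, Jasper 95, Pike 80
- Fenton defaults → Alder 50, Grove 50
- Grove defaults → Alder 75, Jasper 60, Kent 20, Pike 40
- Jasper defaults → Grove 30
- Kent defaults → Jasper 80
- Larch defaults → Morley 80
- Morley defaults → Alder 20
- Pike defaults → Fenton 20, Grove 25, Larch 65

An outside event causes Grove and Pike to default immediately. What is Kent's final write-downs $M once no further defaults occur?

20

Round 1 — Grove, Pike default (initial).
  Alder: +75 → 75 < 100
  Fenton: +20 → 20 < 90
  Jasper: +60 → 60 ≥ 30
  Kent: +20 → 20 < 120
  Larch: +65 → 65 ≥ 40
Round 2 — Jasper, Larch default.
  Morley: +80 → 80 ≥ 50
Round 3 — Morley defaults.
  Alder: +20 → 95 < 100
No further defaults.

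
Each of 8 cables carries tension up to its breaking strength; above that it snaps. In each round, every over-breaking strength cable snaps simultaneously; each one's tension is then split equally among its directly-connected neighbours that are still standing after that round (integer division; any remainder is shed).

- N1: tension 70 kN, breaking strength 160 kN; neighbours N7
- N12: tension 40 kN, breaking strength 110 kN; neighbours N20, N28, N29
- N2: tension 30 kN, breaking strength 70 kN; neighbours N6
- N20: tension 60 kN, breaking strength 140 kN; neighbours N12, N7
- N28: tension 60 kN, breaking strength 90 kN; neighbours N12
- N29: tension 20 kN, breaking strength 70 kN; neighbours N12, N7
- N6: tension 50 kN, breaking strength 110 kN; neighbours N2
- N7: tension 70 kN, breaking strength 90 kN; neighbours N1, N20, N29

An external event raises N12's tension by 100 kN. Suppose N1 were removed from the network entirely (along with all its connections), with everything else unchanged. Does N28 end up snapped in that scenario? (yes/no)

yes

With N1 removed:
Round 1 — N12 at 140 > 110. N12 snaps.
  N12 sheds 140 kN to N20, N28, N29: 46 each (2 lost).
    N20: 60+46 = 106 ≤ 140
    N28: 60+46 = 106 > 90
    N29: 20+46 = 66 ≤ 70
Round 2 — N28 snaps.
  N28 sheds 106 kN: no online neighbours, lost.
No further breaks.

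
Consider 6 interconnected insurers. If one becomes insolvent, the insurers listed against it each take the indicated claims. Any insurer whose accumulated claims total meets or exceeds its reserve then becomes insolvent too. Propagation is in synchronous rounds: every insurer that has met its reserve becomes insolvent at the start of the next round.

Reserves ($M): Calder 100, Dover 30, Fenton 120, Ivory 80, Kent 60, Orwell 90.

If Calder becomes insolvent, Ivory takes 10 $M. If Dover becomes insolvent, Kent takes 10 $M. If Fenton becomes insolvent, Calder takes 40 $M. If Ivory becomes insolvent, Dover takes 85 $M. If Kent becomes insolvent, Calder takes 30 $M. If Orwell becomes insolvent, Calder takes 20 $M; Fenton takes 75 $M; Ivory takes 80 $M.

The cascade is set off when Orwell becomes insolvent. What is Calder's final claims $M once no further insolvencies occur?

20

Round 1 — Orwell becomes insolvent (initial).
  Calder: +20 → 20 < 100
  Fenton: +75 → 75 < 120
  Ivory: +80 → 80 ≥ 80
Round 2 — Ivory becomes insolvent.
  Dover: +85 → 85 ≥ 30
Round 3 — Dover becomes insolvent.
  Kent: +10 → 10 < 60
No further insolvencies.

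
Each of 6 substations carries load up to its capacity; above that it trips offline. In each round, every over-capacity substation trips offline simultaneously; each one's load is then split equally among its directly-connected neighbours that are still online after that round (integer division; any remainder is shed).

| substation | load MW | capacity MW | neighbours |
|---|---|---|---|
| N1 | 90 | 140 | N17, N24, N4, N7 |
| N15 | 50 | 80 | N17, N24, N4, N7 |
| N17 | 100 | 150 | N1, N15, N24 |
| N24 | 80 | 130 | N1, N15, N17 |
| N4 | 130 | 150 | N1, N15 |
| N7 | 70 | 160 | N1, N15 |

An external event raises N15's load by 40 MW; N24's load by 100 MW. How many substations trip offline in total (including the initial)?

6

Round 1 — N15 at 90 > 80; N24 at 180 > 130. N15, N24 trip offline.
  N15 sheds 90 MW to N17, N4, N7: 30 each.
    N17: 100+30 = 130 ≤ 150
    N4: 130+30 = 160 > 150
    N7: 70+30 = 100 ≤ 160
  N24 sheds 180 MW to N1, N17: 90 each.
    N1: 90+90 = 180 > 140
    N17: 130+90 = 220 > 150
Round 2 — N1, N17, N4 trip offline.
  N1 sheds 180 MW to N7: 180 each.
    N7: 100+180 = 280 > 160
  N17 sheds 220 MW: no online neighbours, lost.
  N4 sheds 160 MW: no online neighbours, lost.
Round 3 — N7 trips offline.
  N7 sheds 280 MW: no online neighbours, lost.
No further trips.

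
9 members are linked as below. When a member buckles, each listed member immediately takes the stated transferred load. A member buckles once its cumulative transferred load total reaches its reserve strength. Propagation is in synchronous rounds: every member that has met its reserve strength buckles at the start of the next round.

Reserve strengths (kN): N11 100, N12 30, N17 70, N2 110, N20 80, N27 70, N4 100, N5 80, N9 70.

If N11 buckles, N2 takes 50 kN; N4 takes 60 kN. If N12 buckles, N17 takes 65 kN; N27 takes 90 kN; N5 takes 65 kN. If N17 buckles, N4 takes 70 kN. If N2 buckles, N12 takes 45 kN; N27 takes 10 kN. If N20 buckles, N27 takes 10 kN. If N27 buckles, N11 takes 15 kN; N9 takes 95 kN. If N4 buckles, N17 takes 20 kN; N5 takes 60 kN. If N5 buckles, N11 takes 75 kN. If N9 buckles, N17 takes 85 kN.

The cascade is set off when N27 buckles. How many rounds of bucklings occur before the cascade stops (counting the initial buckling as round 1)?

3

Round 1 — N27 buckles (initial).
  N11: +15 → 15 < 100
  N9: +95 → 95 ≥ 70
Round 2 — N9 buckles.
  N17: +85 → 85 ≥ 70
Round 3 — N17 buckles.
  N4: +70 → 70 < 100
No further bucklings.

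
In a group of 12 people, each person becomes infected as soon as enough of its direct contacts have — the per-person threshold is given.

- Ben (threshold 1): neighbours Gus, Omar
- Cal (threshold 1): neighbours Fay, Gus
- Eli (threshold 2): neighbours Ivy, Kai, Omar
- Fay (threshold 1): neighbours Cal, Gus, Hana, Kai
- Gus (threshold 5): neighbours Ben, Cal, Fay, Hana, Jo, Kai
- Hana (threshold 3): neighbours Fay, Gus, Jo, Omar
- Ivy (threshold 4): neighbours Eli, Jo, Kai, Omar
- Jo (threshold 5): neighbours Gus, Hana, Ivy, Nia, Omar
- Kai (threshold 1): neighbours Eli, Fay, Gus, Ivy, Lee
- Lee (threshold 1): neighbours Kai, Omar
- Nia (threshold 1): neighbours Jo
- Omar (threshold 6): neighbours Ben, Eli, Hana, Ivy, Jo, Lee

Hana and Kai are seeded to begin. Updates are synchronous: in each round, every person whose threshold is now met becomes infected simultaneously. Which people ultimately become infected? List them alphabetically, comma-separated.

Cal, Fay, Hana, Kai, Lee

Round 1 — Hana, Kai become infected (initial).
Round 2 — checking thresholds:
  Eli: 1 of 3 neighbours < 2, holds.
  Fay: 2 of 4 neighbours ≥ 1, becomes infected.
  Gus: 2 of 6 neighbours < 5, holds.
  Ivy: 1 of 4 neighbours < 4, holds.
  Jo: 1 of 5 neighbours < 5, holds.
  Lee: 1 of 2 neighbours ≥ 1, becomes infected.
  Omar: 1 of 6 neighbours < 6, holds.
Round 3 — checking thresholds:
  Cal: 1 of 2 neighbours ≥ 1, becomes infected.
  Eli: 1 of 3 neighbours < 2, holds.
  Gus: 3 of 6 neighbours < 5, holds.
  Ivy: 1 of 4 neighbours < 4, holds.
  Jo: 1 of 5 neighbours < 5, holds.
  Omar: 2 of 6 neighbours < 6, holds.
Round 4 — no new infections; cascade stops.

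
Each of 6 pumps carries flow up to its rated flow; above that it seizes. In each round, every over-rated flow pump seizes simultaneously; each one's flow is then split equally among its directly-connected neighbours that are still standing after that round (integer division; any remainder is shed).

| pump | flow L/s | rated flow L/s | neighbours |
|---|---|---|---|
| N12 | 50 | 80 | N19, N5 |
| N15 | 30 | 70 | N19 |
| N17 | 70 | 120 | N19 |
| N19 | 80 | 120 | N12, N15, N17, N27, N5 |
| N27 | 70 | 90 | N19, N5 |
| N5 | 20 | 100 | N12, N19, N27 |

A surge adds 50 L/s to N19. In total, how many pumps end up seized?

4

Round 1 — N19 at 130 > 120. N19 seizes.
  N19 sheds 130 L/s to N12, N15, N17, N27, N5: 26 each.
    N12: 50+26 = 76 ≤ 80
    N15: 30+26 = 56 ≤ 70
    N17: 70+26 = 96 ≤ 120
    N27: 70+26 = 96 > 90
    N5: 20+26 = 46 ≤ 100
Round 2 — N27 seizes.
  N27 sheds 96 L/s to N5: 96 each.
    N5: 46+96 = 142 > 100
Round 3 — N5 seizes.
  N5 sheds 142 L/s to N12: 142 each.
    N12: 76+142 = 218 > 80
Round 4 — N12 seizes.
  N12 sheds 218 L/s: no online neighbours, lost.
No further seizures.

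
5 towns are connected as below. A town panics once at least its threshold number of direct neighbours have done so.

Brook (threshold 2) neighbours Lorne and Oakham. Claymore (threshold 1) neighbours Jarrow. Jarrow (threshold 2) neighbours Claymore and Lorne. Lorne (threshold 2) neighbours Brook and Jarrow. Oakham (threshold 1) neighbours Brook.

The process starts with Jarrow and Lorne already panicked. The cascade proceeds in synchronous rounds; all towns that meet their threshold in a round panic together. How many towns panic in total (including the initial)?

Round 1 — Jarrow, Lorne panic (initial).
Round 2 — checking thresholds:
  Brook: 1 of 2 neighbours < 2, below threshold.
  Claymore: 1 of 1 neighbours ≥ 1, panics.
Round 3 — no new panics; cascade stops.

3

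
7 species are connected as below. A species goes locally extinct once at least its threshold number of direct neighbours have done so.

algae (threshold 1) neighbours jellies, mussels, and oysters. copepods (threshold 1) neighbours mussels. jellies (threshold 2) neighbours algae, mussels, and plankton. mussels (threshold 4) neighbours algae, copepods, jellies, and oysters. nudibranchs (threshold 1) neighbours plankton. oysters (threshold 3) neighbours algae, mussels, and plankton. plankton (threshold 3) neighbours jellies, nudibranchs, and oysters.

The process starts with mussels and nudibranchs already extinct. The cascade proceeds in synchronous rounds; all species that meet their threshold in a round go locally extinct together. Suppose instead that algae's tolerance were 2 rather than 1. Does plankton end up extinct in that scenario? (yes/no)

no

With algae's tolerance at 2:
Round 1 — mussels, nudibranchs go locally extinct (initial).
Round 2 — checking thresholds:
  algae: 1 of 3 neighbours < 2, holds.
  copepods: 1 of 1 neighbours ≥ 1, goes locally extinct.
  jellies: 1 of 3 neighbours < 2, holds.
  oysters: 1 of 3 neighbours < 3, holds.
  plankton: 1 of 3 neighbours < 3, holds.
Round 3 — no new extinctions; cascade stops.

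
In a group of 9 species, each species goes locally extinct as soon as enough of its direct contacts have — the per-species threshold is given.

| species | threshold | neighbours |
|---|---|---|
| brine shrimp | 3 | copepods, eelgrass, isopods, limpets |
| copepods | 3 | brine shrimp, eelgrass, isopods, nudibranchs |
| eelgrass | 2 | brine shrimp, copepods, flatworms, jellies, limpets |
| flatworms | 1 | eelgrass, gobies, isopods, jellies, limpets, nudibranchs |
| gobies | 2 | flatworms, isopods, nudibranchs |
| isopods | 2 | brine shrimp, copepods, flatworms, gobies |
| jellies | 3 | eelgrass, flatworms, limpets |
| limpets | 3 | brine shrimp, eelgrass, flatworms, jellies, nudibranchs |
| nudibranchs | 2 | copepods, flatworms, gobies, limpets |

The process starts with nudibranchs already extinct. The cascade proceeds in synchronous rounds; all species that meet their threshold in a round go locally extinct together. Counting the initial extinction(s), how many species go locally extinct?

4

Round 1 — nudibranchs goes locally extinct (initial).
Round 2 — checking thresholds:
  copepods: 1 of 4 neighbours < 3, holds.
  flatworms: 1 of 6 neighbours ≥ 1, goes locally extinct.
  gobies: 1 of 3 neighbours < 2, holds.
  limpets: 1 of 5 neighbours < 3, holds.
Round 3 — checking thresholds:
  copepods: 1 of 4 neighbours < 3, holds.
  eelgrass: 1 of 5 neighbours < 2, holds.
  gobies: 2 of 3 neighbours ≥ 2, goes locally extinct.
  isopods: 1 of 4 neighbours < 2, holds.
  jellies: 1 of 3 neighbours < 3, holds.
  limpets: 2 of 5 neighbours < 3, holds.
Round 4 — checking thresholds:
  copepods: 1 of 4 neighbours < 3, holds.
  eelgrass: 1 of 5 neighbours < 2, holds.
  isopods: 2 of 4 neighbours ≥ 2, goes locally extinct.
  jellies: 1 of 3 neighbours < 3, holds.
  limpets: 2 of 5 neighbours < 3, holds.
Round 5 — no new extinctions; cascade stops.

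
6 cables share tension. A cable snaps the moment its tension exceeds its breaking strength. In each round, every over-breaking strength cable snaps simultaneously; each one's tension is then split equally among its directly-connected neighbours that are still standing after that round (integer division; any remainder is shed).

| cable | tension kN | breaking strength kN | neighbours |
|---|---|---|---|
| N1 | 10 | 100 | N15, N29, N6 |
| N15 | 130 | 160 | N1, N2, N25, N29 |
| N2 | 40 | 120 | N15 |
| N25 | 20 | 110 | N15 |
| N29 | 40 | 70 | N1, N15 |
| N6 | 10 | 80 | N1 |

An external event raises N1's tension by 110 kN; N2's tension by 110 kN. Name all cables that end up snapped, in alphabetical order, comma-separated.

Round 1 — N1 at 120 > 100; N2 at 150 > 120. N1, N2 snap.
  N1 sheds 120 kN to N15, N29, N6: 40 each.
    N15: 130+40 = 170 > 160
    N29: 40+40 = 80 > 70
    N6: 10+40 = 50 ≤ 80
  N2 sheds 150 kN to N15: 150 each.
    N15: 170+150 = 320 > 160
Round 2 — N15, N29 snap.
  N15 sheds 320 kN to N25: 320 each.
    N25: 20+320 = 340 > 110
  N29 sheds 80 kN: no online neighbours, lost.
Round 3 — N25 snaps.
  N25 sheds 340 kN: no online neighbours, lost.
No further breaks.

N1, N15, N2, N25, N29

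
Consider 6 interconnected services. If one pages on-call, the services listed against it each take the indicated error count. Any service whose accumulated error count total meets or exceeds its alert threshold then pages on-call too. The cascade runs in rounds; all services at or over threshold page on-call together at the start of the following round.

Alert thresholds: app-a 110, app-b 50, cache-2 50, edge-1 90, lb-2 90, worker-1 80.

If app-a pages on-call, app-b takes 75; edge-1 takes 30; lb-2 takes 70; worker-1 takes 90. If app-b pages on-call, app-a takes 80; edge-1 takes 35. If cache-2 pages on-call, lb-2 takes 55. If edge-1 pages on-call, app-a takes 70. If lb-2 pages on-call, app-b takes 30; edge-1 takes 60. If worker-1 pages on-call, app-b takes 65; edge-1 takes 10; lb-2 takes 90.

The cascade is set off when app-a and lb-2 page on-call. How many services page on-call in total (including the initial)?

5

Round 1 — app-a, lb-2 page on-call (initial).
  app-b: +75+30 → 105 ≥ 50
  edge-1: +30+60 → 90 ≥ 90
  worker-1: +90 → 90 ≥ 80
Round 2 — app-b, edge-1, worker-1 page on-call.
No further pages.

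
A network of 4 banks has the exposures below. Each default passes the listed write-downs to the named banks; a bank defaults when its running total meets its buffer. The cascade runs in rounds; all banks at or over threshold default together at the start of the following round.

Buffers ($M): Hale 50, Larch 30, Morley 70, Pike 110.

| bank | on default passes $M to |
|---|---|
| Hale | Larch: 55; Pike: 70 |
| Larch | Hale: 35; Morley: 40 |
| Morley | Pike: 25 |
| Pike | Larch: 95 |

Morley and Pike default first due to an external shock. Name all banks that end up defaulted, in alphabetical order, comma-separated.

Round 1 — Morley, Pike default (initial).
  Larch: +95 → 95 ≥ 30
Round 2 — Larch defaults.
  Hale: +35 → 35 < 50
No further defaults.

Larch, Morley, Pike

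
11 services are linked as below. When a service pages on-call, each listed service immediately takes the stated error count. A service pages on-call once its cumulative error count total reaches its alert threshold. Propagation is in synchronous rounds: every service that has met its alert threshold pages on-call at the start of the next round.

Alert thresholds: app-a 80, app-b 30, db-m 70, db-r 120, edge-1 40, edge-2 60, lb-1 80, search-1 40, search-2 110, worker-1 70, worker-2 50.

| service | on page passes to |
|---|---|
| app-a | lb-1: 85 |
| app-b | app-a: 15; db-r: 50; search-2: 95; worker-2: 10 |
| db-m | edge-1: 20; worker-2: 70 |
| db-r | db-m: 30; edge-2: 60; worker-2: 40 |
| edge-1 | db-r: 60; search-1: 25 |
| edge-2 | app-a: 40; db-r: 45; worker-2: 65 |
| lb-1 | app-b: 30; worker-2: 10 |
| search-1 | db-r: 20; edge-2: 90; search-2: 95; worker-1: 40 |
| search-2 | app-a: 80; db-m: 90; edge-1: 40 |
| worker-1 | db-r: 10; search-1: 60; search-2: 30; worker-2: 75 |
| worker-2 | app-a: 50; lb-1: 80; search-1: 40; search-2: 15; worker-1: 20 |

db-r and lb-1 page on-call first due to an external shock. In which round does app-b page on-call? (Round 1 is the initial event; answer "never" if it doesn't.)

2

Round 1 — db-r, lb-1 page on-call (initial).
  app-b: +30 → 30 ≥ 30
  db-m: +30 → 30 < 70
  edge-2: +60 → 60 ≥ 60
  worker-2: +40+10 → 50 ≥ 50
Round 2 — app-b, edge-2, worker-2 page on-call.
  app-a: +15+40+50 → 105 ≥ 80
  search-1: +40 → 40 ≥ 40
  search-2: +95+15 → 110 ≥ 110
  worker-1: +20 → 20 < 70
Round 3 — app-a, search-1, search-2 page on-call.
  db-m: +90 → 120 ≥ 70
  edge-1: +40 → 40 ≥ 40
  worker-1: +40 → 60 < 70
Round 4 — db-m, edge-1 page on-call.
No further pages.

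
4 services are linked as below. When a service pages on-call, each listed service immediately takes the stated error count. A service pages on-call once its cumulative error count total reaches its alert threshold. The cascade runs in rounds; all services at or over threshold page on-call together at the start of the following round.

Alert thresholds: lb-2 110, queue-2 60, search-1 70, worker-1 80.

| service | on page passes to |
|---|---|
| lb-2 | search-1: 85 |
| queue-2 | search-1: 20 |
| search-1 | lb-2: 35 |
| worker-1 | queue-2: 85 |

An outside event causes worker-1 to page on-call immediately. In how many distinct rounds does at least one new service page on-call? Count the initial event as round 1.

Round 1 — worker-1 pages on-call (initial).
  queue-2: +85 → 85 ≥ 60
Round 2 — queue-2 pages on-call.
  search-1: +20 → 20 < 70
No further pages.

2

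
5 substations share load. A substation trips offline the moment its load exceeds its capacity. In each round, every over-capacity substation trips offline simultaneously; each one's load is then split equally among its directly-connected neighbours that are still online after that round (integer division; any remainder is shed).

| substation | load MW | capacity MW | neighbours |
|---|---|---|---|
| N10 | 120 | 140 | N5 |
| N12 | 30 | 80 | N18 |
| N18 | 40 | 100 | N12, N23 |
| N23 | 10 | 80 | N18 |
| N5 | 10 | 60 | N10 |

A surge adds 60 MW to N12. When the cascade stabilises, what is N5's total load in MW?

Round 1 — N12 at 90 > 80. N12 trips offline.
  N12 sheds 90 MW to N18: 90 each.
    N18: 40+90 = 130 > 100
Round 2 — N18 trips offline.
  N18 sheds 130 MW to N23: 130 each.
    N23: 10+130 = 140 > 80
Round 3 — N23 trips offline.
  N23 sheds 140 MW: no online neighbours, lost.
No further trips.

10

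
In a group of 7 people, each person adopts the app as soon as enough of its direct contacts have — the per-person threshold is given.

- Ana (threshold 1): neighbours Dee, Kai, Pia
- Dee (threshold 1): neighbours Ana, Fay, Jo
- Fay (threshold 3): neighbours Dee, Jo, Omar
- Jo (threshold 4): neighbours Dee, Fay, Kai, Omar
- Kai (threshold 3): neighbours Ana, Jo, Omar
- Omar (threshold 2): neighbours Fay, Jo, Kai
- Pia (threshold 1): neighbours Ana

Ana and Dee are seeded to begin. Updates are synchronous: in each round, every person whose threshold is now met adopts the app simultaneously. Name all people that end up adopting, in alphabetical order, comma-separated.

Round 1 — Ana, Dee adopt the app (initial).
Round 2 — checking thresholds:
  Fay: 1 of 3 neighbours < 3, below threshold.
  Jo: 1 of 4 neighbours < 4, below threshold.
  Kai: 1 of 3 neighbours < 3, below threshold.
  Pia: 1 of 1 neighbours ≥ 1, adopts the app.
Round 3 — no new adoptions; cascade stops.

Ana, Dee, Pia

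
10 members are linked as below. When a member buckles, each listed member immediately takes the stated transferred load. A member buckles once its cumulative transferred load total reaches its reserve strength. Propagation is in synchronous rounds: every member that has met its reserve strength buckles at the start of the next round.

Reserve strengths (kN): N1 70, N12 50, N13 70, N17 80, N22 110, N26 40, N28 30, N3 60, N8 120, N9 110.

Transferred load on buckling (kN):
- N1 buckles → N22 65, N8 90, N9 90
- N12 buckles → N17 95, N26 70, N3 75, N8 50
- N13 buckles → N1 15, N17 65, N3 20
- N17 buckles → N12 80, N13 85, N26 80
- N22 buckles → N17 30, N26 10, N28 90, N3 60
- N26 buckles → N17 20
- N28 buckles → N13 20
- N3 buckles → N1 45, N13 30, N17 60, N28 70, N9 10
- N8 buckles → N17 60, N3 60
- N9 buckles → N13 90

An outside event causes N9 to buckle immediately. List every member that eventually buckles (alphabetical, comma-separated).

N13, N9

Round 1 — N9 buckles (initial).
  N13: +90 → 90 ≥ 70
Round 2 — N13 buckles.
  N1: +15 → 15 < 70
  N17: +65 → 65 < 80
  N3: +20 → 20 < 60
No further bucklings.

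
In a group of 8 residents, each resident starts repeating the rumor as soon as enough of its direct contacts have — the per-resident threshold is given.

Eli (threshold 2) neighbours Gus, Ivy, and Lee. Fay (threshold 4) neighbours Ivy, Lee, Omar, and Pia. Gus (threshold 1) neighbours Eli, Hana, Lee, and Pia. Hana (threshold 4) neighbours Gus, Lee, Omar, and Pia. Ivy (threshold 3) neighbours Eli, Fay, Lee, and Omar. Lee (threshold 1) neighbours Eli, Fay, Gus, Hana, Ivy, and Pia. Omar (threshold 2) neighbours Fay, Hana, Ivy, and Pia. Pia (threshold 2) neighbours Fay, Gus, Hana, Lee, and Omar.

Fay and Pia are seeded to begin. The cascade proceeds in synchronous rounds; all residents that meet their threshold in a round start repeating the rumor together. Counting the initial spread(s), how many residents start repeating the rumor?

Round 1 — Fay, Pia start repeating the rumor (initial).
Round 2 — checking thresholds:
  Gus: 1 of 4 neighbours ≥ 1, starts repeating the rumor.
  Hana: 1 of 4 neighbours < 4, not yet.
  Ivy: 1 of 4 neighbours < 3, not yet.
  Lee: 2 of 6 neighbours ≥ 1, starts repeating the rumor.
  Omar: 2 of 4 neighbours ≥ 2, starts repeating the rumor.
Round 3 — checking thresholds:
  Eli: 2 of 3 neighbours ≥ 2, starts repeating the rumor.
  Hana: 4 of 4 neighbours ≥ 4, starts repeating the rumor.
  Ivy: 3 of 4 neighbours ≥ 3, starts repeating the rumor.
Round 4 — no new spreads; cascade stops.

8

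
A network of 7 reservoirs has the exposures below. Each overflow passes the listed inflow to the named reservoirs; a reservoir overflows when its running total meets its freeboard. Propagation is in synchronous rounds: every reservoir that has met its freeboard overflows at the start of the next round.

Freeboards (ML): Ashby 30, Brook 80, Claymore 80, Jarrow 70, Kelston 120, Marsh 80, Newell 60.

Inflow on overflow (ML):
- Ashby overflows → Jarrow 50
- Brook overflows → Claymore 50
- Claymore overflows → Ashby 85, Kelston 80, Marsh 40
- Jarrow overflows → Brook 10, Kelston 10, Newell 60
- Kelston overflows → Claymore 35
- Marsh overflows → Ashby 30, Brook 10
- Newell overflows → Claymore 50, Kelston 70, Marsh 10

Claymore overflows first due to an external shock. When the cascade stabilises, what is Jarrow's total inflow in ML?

Round 1 — Claymore overflows (initial).
  Ashby: +85 → 85 ≥ 30
  Kelston: +80 → 80 < 120
  Marsh: +40 → 40 < 80
Round 2 — Ashby overflows.
  Jarrow: +50 → 50 < 70
No further overflows.

50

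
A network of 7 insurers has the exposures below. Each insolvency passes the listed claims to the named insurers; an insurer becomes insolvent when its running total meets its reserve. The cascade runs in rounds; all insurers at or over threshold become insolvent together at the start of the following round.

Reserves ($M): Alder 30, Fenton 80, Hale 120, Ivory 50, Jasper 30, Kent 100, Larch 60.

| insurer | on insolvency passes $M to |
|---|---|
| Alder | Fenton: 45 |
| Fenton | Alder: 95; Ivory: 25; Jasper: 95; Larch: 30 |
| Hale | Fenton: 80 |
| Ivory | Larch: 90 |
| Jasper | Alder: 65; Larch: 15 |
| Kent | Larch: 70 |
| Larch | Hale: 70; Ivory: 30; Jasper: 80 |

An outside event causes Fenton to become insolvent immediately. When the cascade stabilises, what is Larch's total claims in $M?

Round 1 — Fenton becomes insolvent (initial).
  Alder: +95 → 95 ≥ 30
  Ivory: +25 → 25 < 50
  Jasper: +95 → 95 ≥ 30
  Larch: +30 → 30 < 60
Round 2 — Alder, Jasper become insolvent.
  Larch: +15 → 45 < 60
No further insolvencies.

45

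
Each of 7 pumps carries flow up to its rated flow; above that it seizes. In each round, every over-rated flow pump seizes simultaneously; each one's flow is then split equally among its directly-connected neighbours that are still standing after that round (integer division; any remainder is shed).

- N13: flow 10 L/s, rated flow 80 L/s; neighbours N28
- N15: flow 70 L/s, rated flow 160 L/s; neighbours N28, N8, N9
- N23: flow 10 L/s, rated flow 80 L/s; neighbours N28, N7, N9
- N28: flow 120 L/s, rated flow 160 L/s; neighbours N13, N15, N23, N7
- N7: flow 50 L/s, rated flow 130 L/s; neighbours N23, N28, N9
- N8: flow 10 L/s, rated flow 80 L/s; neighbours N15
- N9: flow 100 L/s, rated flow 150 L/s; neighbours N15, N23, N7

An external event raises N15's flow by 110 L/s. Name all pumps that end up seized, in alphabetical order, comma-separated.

Round 1 — N15 at 180 > 160. N15 seizes.
  N15 sheds 180 L/s to N28, N8, N9: 60 each.
    N28: 120+60 = 180 > 160
    N8: 10+60 = 70 ≤ 80
    N9: 100+60 = 160 > 150
Round 2 — N28, N9 seize.
  N28 sheds 180 L/s to N13, N23, N7: 60 each.
    N13: 10+60 = 70 ≤ 80
    N23: 10+60 = 70 ≤ 80
    N7: 50+60 = 110 ≤ 130
  N9 sheds 160 L/s to N23, N7: 80 each.
    N23: 70+80 = 150 > 80
    N7: 110+80 = 190 > 130
Round 3 — N23, N7 seize.
  N23 sheds 150 L/s: no online neighbours, lost.
  N7 sheds 190 L/s: no online neighbours, lost.
No further seizures.

N15, N23, N28, N7, N9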